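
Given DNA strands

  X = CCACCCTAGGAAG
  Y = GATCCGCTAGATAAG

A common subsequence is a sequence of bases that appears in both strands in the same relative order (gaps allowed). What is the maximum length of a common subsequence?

Match A [3,2], then C [4,4], then C [5,5], then C [6,7], then T [7,8], then A [8,9], then G [9,10], then A [11,13], then A [12,14], then G [13,15] — 10 bases in the same relative order in both. The LCS DP gives dp[13][15] = 10, so this is optimal.

10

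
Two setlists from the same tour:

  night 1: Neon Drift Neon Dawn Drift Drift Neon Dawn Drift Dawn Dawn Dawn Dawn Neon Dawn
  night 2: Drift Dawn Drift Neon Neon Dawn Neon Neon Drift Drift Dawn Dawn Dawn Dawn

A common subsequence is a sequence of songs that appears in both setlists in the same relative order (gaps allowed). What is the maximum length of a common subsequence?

Pick Drift [2,1], then Dawn [4,2], then Drift [5,3], then Neon [7,5], then Dawn [8,6], then Drift [9,10], then Dawn [11,11], then Dawn [12,12], then Dawn [13,13], then Dawn [15,14]; all 10 songs appear in both, in order, and the DP table's final entry dp[15][14] is also 10, so no common subsequence is longer.

10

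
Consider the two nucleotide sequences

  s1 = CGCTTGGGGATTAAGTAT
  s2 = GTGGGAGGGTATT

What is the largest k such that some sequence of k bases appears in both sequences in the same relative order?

Pick G (s1 #2, s2 #1); then T (s1 #4, s2 #2); then G (s1 #6, s2 #5); then G (s1 #7, s2 #7); then G (s1 #8, s2 #8); then G (s1 #9, s2 #9); then T (s1 #12, s2 #10); then A (s1 #14, s2 #11); then T (s1 #16, s2 #12); then T (s1 #18, s2 #13); all 10 bases appear in both, in order. The LCS DP gives dp[18][13] = 10, so this is optimal.

10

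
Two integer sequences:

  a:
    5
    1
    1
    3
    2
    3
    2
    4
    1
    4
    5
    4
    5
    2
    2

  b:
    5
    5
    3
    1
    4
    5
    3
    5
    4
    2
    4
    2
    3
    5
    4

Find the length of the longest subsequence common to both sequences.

8

Taking 5 (a #1, b #2); then 3 (a #6, b #3); then 1 (a #9, b #4); then 4 (a #10, b #5); then 5 (a #11, b #8); then 4 (a #12, b #9); then 2 (a #14, b #10); then 2 (a #15, b #12) gives a common subsequence of length 8. The LCS DP gives dp[15][15] = 8, so this is optimal.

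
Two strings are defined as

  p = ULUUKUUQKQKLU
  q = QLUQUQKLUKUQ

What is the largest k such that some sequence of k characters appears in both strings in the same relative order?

Match L (p #2, q #2), then U (p #3, q #3), then U (p #4, q #5), then K (p #5, q #7), then U (p #6, q #9), then U (p #7, q #11), then Q (p #10, q #12) — 7 characters in the same relative order in both. The LCS DP gives dp[13][12] = 7, so this is optimal.

7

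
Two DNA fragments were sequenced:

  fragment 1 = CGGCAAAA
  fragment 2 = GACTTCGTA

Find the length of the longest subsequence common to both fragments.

Taking C at fragment 1[1]=fragment 2[6], G at fragment 1[2]=fragment 2[7], A at fragment 1[8]=fragment 2[9] gives a common subsequence of length 3. The LCS DP gives dp[8][9] = 3, so this is optimal.

3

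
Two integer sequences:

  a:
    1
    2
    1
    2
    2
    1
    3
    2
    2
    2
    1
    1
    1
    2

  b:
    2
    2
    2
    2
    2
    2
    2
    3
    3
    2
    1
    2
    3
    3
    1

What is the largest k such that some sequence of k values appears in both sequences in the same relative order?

Pick 2 at a[2]=b[3]; then 2 at a[4]=b[4]; then 2 at a[5]=b[5]; then 2 at a[8]=b[6]; then 2 at a[9]=b[7]; then 2 at a[10]=b[10]; then 1 at a[11]=b[11]; then 1 at a[13]=b[15]; all 8 values appear in both, in order. Since dp[14][15] = 8, nothing longer is possible.

8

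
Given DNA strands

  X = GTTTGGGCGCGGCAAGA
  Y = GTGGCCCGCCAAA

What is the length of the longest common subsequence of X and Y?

Pick G at X[1]=Y[1], then T at X[4]=Y[2], then G at X[5]=Y[3], then G at X[6]=Y[4], then C at X[8]=Y[7], then G at X[9]=Y[8], then C at X[10]=Y[9], then C at X[13]=Y[10], then A at X[14]=Y[11], then A at X[15]=Y[12], then A at X[17]=Y[13]; all 11 bases appear in both, in order. dp[17][13] = 11 confirms this is the maximum.

11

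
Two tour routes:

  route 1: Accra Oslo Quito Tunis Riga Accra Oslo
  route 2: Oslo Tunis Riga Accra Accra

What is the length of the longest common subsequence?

Taking Oslo at route 1[2]=route 2[1]; then Tunis at route 1[4]=route 2[2]; then Riga at route 1[5]=route 2[3]; then Accra at route 1[6]=route 2[5] gives a common subsequence of length 4. Since dp[7][5] = 4, nothing longer is possible.

4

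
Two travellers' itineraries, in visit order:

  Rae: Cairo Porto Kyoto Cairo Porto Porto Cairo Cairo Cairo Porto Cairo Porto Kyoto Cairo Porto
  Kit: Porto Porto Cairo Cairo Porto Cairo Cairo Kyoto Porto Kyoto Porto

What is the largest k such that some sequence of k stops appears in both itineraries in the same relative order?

9

Taking Porto at Rae[5]=Kit[1], then Porto at Rae[6]=Kit[2], then Cairo at Rae[7]=Kit[3], then Cairo at Rae[8]=Kit[4], then Cairo at Rae[9]=Kit[6], then Cairo at Rae[11]=Kit[7], then Porto at Rae[12]=Kit[9], then Kyoto at Rae[13]=Kit[10], then Porto at Rae[15]=Kit[11] gives a common subsequence of length 9. dp[15][11] = 9 confirms this is the maximum.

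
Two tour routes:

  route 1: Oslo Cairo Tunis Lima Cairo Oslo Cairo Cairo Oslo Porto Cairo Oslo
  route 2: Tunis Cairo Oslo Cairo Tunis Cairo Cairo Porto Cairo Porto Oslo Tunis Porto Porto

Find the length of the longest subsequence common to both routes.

8

Pick Oslo [1,3] → Cairo [2,4] → Tunis [3,5] → Cairo [5,6] → Cairo [7,7] → Cairo [8,9] → Oslo [9,11] → Porto [10,14]; all 8 stops appear in both, in order. The LCS DP gives dp[12][14] = 8, so this is optimal.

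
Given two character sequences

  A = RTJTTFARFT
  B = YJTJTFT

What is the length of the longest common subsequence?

5

Let dp[i][j] be the LCS length of the first i characters of A and the first j characters of B. dp[i][j] = dp[i-1][j-1]+1 when the i-th and j-th characters match, else max(dp[i-1][j], dp[i][j-1]).
    ·  Y  J  T  J  T  F  T
 ·  0  0  0  0  0  0  0  0
 R  0  0  0  0  0  0  0  0
 T  0  0  0  1  1  1  1  1
 J  0  0  1  1  2  2  2  2
 T  0  0  1  2  2  3  3  3
 T  0  0  1  2  2  3  3  4
 F  0  0  1  2  2  3  4  4
 A  0  0  1  2  2  3  4  4
 R  0  0  1  2  2  3  4  4
 F  0  0  1  2  2  3  4  4
 T  0  0  1  2  2  3  4  5
dp[10][7] = 5. One LCS (by backtracking along matches): TJTFT.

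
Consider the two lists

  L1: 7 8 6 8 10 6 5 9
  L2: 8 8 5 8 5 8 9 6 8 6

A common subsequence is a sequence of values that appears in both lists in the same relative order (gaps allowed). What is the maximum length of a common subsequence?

Match 8 (L1 #2, L2 #6); then 6 (L1 #3, L2 #8); then 8 (L1 #4, L2 #9); then 6 (L1 #6, L2 #10) — 4 values in the same relative order in both. Since dp[8][10] = 4, nothing longer is possible.

4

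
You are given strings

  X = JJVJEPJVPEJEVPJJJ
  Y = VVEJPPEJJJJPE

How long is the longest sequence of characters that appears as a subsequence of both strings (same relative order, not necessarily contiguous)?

9

One common subsequence of length 9: V (X #3, Y #2) → J (X #4, Y #4) → P (X #6, Y #5) → P (X #9, Y #6) → E (X #10, Y #7) → J (X #11, Y #8) → J (X #15, Y #9) → J (X #16, Y #10) → J (X #17, Y #11), and the DP table's final entry dp[17][13] is also 9, so no common subsequence is longer.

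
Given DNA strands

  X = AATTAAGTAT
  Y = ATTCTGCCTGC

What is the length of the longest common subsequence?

5

Let dp[i][j] be the LCS length of the first i bases of X and the first j bases of Y. dp[i][j] = dp[i-1][j-1]+1 when the i-th and j-th bases match, else max(dp[i-1][j], dp[i][j-1]).
    ·  A  T  T  C  T  G  C  C  T  G  C
 ·  0  0  0  0  0  0  0  0  0  0  0  0
 A  0  1  1  1  1  1  1  1  1  1  1  1
 A  0  1  1  1  1  1  1  1  1  1  1  1
 T  0  1  2  2  2  2  2  2  2  2  2  2
 T  0  1  2  3  3  3  3  3  3  3  3  3
 A  0  1  2  3  3  3  3  3  3  3  3  3
 A  0  1  2  3  3  3  3  3  3  3  3  3
 G  0  1  2  3  3  3  4  4  4  4  4  4
 T  0  1  2  3  3  4  4  4  4  5  5  5
 A  0  1  2  3  3  4  4  4  4  5  5  5
 T  0  1  2  3  3  4  4  4  4  5  5  5
dp[10][11] = 5. One LCS (by backtracking along matches): ATTGT.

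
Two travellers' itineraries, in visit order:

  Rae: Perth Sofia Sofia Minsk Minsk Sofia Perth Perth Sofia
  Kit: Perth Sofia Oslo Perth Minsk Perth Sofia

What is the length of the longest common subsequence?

5

Match Perth [1,1]; then Sofia [2,2]; then Minsk [5,5]; then Perth [8,6]; then Sofia [9,7] — 5 stops in the same relative order in both. The LCS DP gives dp[9][7] = 5, so this is optimal.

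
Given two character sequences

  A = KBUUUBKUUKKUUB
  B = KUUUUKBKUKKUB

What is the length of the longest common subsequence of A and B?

11

Pick K (A #1, B #1); then U (A #3, B #3); then U (A #4, B #4); then U (A #5, B #5); then B (A #6, B #7); then K (A #7, B #8); then U (A #9, B #9); then K (A #10, B #10); then K (A #11, B #11); then U (A #13, B #12); then B (A #14, B #13); all 11 characters appear in both, in order, and the DP table's final entry dp[14][13] is also 11, so no common subsequence is longer.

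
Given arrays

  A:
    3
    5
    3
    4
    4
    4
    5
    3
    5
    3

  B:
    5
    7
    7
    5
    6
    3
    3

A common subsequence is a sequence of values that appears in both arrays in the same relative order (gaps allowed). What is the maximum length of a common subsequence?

Let dp[i][j] be the LCS length of the first i values of A and the first j values of B. dp[i][j] = dp[i-1][j-1]+1 when the i-th and j-th values match, else max(dp[i-1][j], dp[i][j-1]).
    ·  5  7  7  5  6  3  3
 ·  0  0  0  0  0  0  0  0
 3  0  0  0  0  0  0  1  1
 5  0  1  1  1  1  1  1  1
 3  0  1  1  1  1  1  2  2
 4  0  1  1  1  1  1  2  2
 4  0  1  1  1  1  1  2  2
 4  0  1  1  1  1  1  2  2
 5  0  1  1  1  2  2  2  2
 3  0  1  1  1  2  2  3  3
 5  0  1  1  1  2  2  3  3
 3  0  1  1  1  2  2  3  4
dp[10][7] = 4. One LCS (by backtracking along matches): 5, 5, 3, 3.

4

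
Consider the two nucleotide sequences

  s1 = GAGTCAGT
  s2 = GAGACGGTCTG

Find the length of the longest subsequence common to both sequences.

6

One common subsequence of length 6: G [1,3]; then A [2,4]; then G [3,7]; then T [4,8]; then C [5,9]; then G [7,11], and the DP table's final entry dp[8][11] is also 6, so no common subsequence is longer.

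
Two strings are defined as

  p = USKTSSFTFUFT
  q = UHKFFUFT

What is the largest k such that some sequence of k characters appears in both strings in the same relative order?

7

Pick U (p #1, q #1), K (p #3, q #3), F (p #7, q #4), F (p #9, q #5), U (p #10, q #6), F (p #11, q #7), T (p #12, q #8); all 7 characters appear in both, in order, and the DP table's final entry dp[12][8] is also 7, so no common subsequence is longer.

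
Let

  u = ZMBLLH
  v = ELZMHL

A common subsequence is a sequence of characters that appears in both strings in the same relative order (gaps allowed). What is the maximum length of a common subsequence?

3

Let dp[i][j] be the LCS length of the first i characters of u and the first j characters of v. dp[i][j] = dp[i-1][j-1]+1 when the i-th and j-th characters match, else max(dp[i-1][j], dp[i][j-1]).
    ·  E  L  Z  M  H  L
 ·  0  0  0  0  0  0  0
 Z  0  0  0  1  1  1  1
 M  0  0  0  1  2  2  2
 B  0  0  0  1  2  2  2
 L  0  0  1  1  2  2  3
 L  0  0  1  1  2  2  3
 H  0  0  1  1  2  3  3
dp[6][6] = 3. One LCS (by backtracking along matches): ZML.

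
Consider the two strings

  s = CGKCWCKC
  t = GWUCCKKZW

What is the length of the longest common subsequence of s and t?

Match G at s[2]=t[1], C at s[4]=t[4], C at s[6]=t[5], K at s[7]=t[7] — 4 characters in the same relative order in both. dp[8][9] = 4 confirms this is the maximum.

4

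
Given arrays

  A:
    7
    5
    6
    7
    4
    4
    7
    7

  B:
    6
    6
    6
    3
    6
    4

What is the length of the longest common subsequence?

Pick 6 (A #3, B #5); then 4 (A #6, B #6); all 2 values appear in both, in order. The LCS DP gives dp[8][6] = 2, so this is optimal.

2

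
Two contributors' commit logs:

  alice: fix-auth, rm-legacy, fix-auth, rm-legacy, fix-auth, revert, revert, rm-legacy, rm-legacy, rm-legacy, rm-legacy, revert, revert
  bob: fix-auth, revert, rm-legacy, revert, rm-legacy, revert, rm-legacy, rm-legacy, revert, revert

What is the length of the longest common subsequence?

Pick fix-auth at alice[1]=bob[1] → rm-legacy at alice[2]=bob[3] → rm-legacy at alice[4]=bob[5] → revert at alice[7]=bob[6] → rm-legacy at alice[10]=bob[7] → rm-legacy at alice[11]=bob[8] → revert at alice[12]=bob[9] → revert at alice[13]=bob[10]; all 8 commits appear in both, in order. dp[13][10] = 8 confirms this is the maximum.

8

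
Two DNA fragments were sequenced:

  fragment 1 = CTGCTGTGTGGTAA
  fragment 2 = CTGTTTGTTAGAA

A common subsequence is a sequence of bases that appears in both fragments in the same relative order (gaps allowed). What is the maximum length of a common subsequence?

10

Match C [1,1], T [2,2], G [3,3], T [5,6], G [6,7], T [7,8], T [9,9], G [11,11], A [13,12], A [14,13] — 10 bases in the same relative order in both. dp[14][13] = 10 confirms this is the maximum.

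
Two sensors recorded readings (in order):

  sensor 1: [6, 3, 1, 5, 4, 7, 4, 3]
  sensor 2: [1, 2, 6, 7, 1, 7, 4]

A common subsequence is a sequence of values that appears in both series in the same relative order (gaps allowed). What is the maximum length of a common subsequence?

Let dp[i][j] be the LCS length of the first i values of sensor 1 and the first j values of sensor 2. dp[i][j] = dp[i-1][j-1]+1 when the i-th and j-th values match, else max(dp[i-1][j], dp[i][j-1]).
    ·  1  2  6  7  1  7  4
 ·  0  0  0  0  0  0  0  0
 6  0  0  0  1  1  1  1  1
 3  0  0  0  1  1  1  1  1
 1  0  1  1  1  1  2  2  2
 5  0  1  1  1  1  2  2  2
 4  0  1  1  1  1  2  2  3
 7  0  1  1  1  2  2  3  3
 4  0  1  1  1  2  2  3  4
 3  0  1  1  1  2  2  3  4
dp[8][7] = 4. One LCS (by backtracking along matches): 6, 1, 7, 4.

4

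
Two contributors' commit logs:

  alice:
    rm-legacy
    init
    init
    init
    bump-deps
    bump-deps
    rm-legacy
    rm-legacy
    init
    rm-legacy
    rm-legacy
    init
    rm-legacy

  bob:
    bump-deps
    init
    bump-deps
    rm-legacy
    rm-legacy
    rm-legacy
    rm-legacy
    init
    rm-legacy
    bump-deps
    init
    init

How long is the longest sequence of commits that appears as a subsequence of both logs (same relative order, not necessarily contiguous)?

8

Pick init (alice #4, bob #2), bump-deps (alice #6, bob #3), rm-legacy (alice #7, bob #4), rm-legacy (alice #8, bob #5), rm-legacy (alice #10, bob #6), rm-legacy (alice #11, bob #7), init (alice #12, bob #8), rm-legacy (alice #13, bob #9); all 8 commits appear in both, in order. dp[13][12] = 8 confirms this is the maximum.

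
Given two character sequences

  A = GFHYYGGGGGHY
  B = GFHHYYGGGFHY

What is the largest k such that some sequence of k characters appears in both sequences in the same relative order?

10

Let dp[i][j] be the LCS length of the first i characters of A and the first j characters of B. dp[i][j] = dp[i-1][j-1]+1 when the i-th and j-th characters match, else max(dp[i-1][j], dp[i][j-1]).
    ·  G  F  H  H  Y  Y  G  G  G  F  H  Y
 ·  0  0  0  0  0  0  0  0  0  0  0  0  0
 G  0  1  1  1  1  1  1  1  1  1  1  1  1
 F  0  1  2  2  2  2  2  2  2  2  2  2  2
 H  0  1  2  3  3  3  3  3  3  3  3  3  3
 Y  0  1  2  3  3  4  4  4  4  4  4  4  4
 Y  0  1  2  3  3  4  5  5  5  5  5  5  5
 G  0  1  2  3  3  4  5  6  6  6  6  6  6
 G  0  1  2  3  3  4  5  6  7  7  7  7  7
 G  0  1  2  3  3  4  5  6  7  8  8  8  8
 G  0  1  2  3  3  4  5  6  7  8  8  8  8
 G  0  1  2  3  3  4  5  6  7  8  8  8  8
 H  0  1  2  3  4  4  5  6  7  8  8  9  9
 Y  0  1  2  3  4  5  5  6  7  8  8  9 10
dp[12][12] = 10. One LCS (by backtracking along matches): GFHYYGGGHY.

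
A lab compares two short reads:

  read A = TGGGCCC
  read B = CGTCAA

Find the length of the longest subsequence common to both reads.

Pick T [1,3] → C [5,4]; all 2 bases appear in both, in order. The LCS DP gives dp[7][6] = 2, so this is optimal.

2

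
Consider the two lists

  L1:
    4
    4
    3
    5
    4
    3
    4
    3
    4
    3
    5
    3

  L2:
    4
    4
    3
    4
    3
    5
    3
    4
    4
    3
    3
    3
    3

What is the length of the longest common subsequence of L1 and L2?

9

Match 4 at L1[1]=L2[2], then 4 at L1[2]=L2[4], then 3 at L1[3]=L2[5], then 5 at L1[4]=L2[6], then 4 at L1[5]=L2[9], then 3 at L1[6]=L2[10], then 3 at L1[8]=L2[11], then 3 at L1[10]=L2[12], then 3 at L1[12]=L2[13] — 9 values in the same relative order in both, and the DP table's final entry dp[12][13] is also 9, so no common subsequence is longer.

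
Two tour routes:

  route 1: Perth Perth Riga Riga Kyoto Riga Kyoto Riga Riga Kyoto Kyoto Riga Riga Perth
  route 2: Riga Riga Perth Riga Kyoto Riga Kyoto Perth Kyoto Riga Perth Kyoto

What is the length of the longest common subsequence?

Taking Riga [3,1], then Riga [4,2], then Riga [6,4], then Kyoto [7,5], then Riga [9,6], then Kyoto [10,7], then Kyoto [11,9], then Riga [13,10], then Perth [14,11] gives a common subsequence of length 9. dp[14][12] = 9 confirms this is the maximum.

9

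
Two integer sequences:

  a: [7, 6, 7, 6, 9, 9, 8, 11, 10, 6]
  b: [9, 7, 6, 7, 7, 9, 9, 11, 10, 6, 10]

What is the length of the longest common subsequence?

8

Let dp[i][j] be the LCS length of the first i values of a and the first j values of b. dp[i][j] = dp[i-1][j-1]+1 when the i-th and j-th values match, else max(dp[i-1][j], dp[i][j-1]).
    ·  9  7  6  7  7  9  9 11 10  6 10
 ·  0  0  0  0  0  0  0  0  0  0  0  0
 7  0  0  1  1  1  1  1  1  1  1  1  1
 6  0  0  1  2  2  2  2  2  2  2  2  2
 7  0  0  1  2  3  3  3  3  3  3  3  3
 6  0  0  1  2  3  3  3  3  3  3  4  4
 9  0  1  1  2  3  3  4  4  4  4  4  4
 9  0  1  1  2  3  3  4  5  5  5  5  5
 8  0  1  1  2  3  3  4  5  5  5  5  5
11  0  1  1  2  3  3  4  5  6  6  6  6
10  0  1  1  2  3  3  4  5  6  7  7  7
 6  0  1  1  2  3  3  4  5  6  7  8  8
dp[10][11] = 8. One LCS (by backtracking along matches): 7, 6, 7, 9, 9, 11, 10, 6.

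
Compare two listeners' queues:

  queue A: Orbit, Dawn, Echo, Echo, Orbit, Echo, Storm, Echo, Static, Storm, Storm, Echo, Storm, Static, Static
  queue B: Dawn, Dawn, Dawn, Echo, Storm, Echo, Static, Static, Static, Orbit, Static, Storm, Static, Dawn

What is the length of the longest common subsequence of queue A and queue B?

7

One common subsequence of length 7: Dawn [2,3]; then Echo [3,4]; then Echo [4,6]; then Orbit [5,10]; then Static [9,11]; then Storm [13,12]; then Static [14,13]. Since dp[15][14] = 7, nothing longer is possible.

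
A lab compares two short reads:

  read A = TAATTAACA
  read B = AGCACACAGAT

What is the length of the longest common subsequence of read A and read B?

5

Let dp[i][j] be the LCS length of the first i bases of read A and the first j bases of read B. dp[i][j] = dp[i-1][j-1]+1 when the i-th and j-th bases match, else max(dp[i-1][j], dp[i][j-1]).
    ·  A  G  C  A  C  A  C  A  G  A  T
 ·  0  0  0  0  0  0  0  0  0  0  0  0
 T  0  0  0  0  0  0  0  0  0  0  0  1
 A  0  1  1  1  1  1  1  1  1  1  1  1
 A  0  1  1  1  2  2  2  2  2  2  2  2
 T  0  1  1  1  2  2  2  2  2  2  2  3
 T  0  1  1  1  2  2  2  2  2  2  2  3
 A  0  1  1  1  2  2  3  3  3  3  3  3
 A  0  1  1  1  2  2  3  3  4  4  4  4
 C  0  1  1  2  2  3  3  4  4  4  4  4
 A  0  1  1  2  3  3  4  4  5  5  5  5
dp[9][11] = 5. One LCS (by backtracking along matches): AAAAA.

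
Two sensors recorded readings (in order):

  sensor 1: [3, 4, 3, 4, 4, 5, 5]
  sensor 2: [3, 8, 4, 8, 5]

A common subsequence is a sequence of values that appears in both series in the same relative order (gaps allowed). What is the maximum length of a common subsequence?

Let dp[i][j] be the LCS length of the first i values of sensor 1 and the first j values of sensor 2. dp[i][j] = dp[i-1][j-1]+1 when the i-th and j-th values match, else max(dp[i-1][j], dp[i][j-1]).
    ·  3  8  4  8  5
 ·  0  0  0  0  0  0
 3  0  1  1  1  1  1
 4  0  1  1  2  2  2
 3  0  1  1  2  2  2
 4  0  1  1  2  2  2
 4  0  1  1  2  2  2
 5  0  1  1  2  2  3
 5  0  1  1  2  2  3
dp[7][5] = 3. One LCS (by backtracking along matches): 3, 4, 5.

3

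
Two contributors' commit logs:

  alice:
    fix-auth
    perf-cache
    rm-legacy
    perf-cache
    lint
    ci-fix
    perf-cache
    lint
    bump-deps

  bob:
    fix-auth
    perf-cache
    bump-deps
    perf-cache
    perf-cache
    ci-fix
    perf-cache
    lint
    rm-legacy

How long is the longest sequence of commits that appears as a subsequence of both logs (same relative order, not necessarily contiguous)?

One common subsequence of length 6: fix-auth (alice #1, bob #1), then perf-cache (alice #2, bob #4), then perf-cache (alice #4, bob #5), then ci-fix (alice #6, bob #6), then perf-cache (alice #7, bob #7), then lint (alice #8, bob #8). Since dp[9][9] = 6, nothing longer is possible.

6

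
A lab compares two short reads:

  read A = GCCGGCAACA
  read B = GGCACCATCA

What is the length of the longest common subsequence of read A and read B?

7

Let dp[i][j] be the LCS length of the first i bases of read A and the first j bases of read B. dp[i][j] = dp[i-1][j-1]+1 when the i-th and j-th bases match, else max(dp[i-1][j], dp[i][j-1]).
    ·  G  G  C  A  C  C  A  T  C  A
 ·  0  0  0  0  0  0  0  0  0  0  0
 G  0  1  1  1  1  1  1  1  1  1  1
 C  0  1  1  2  2  2  2  2  2  2  2
 C  0  1  1  2  2  3  3  3  3  3  3
 G  0  1  2  2  2  3  3  3  3  3  3
 G  0  1  2  2  2  3  3  3  3  3  3
 C  0  1  2  3  3  3  4  4  4  4  4
 A  0  1  2  3  4  4  4  5  5  5  5
 A  0  1  2  3  4  4  4  5  5  5  6
 C  0  1  2  3  4  5  5  5  5  6  6
 A  0  1  2  3  4  5  5  6  6  6  7
dp[10][10] = 7. One LCS (by backtracking along matches): GCCCACA.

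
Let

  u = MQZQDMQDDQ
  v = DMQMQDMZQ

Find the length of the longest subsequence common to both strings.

Let dp[i][j] be the LCS length of the first i characters of u and the first j characters of v. dp[i][j] = dp[i-1][j-1]+1 when the i-th and j-th characters match, else max(dp[i-1][j], dp[i][j-1]).
    ·  D  M  Q  M  Q  D  M  Z  Q
 ·  0  0  0  0  0  0  0  0  0  0
 M  0  0  1  1  1  1  1  1  1  1
 Q  0  0  1  2  2  2  2  2  2  2
 Z  0  0  1  2  2  2  2  2  3  3
 Q  0  0  1  2  2  3  3  3  3  4
 D  0  1  1  2  2  3  4  4  4  4
 M  0  1  2  2  3  3  4  5  5  5
 Q  0  1  2  3  3  4  4  5  5  6
 D  0  1  2  3  3  4  5  5  5  6
 D  0  1  2  3  3  4  5  5  5  6
 Q  0  1  2  3  3  4  5  5  5  6
dp[10][9] = 6. One LCS (by backtracking along matches): MQQDMQ.

6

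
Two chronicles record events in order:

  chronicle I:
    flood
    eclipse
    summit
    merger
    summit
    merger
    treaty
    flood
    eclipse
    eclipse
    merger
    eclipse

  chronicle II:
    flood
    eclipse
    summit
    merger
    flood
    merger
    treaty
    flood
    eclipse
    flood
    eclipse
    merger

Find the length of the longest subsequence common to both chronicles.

Pick flood [1,1], then eclipse [2,2], then summit [3,3], then merger [4,4], then merger [6,6], then treaty [7,7], then flood [8,8], then eclipse [9,9], then eclipse [10,11], then merger [11,12]; all 10 events appear in both, in order. The LCS DP gives dp[12][12] = 10, so this is optimal.

10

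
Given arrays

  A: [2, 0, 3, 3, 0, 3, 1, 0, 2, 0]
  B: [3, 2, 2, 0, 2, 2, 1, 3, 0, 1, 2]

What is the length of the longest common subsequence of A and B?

6

Taking 2 [1,3], 0 [2,4], 3 [4,8], 0 [5,9], 1 [7,10], 2 [9,11] gives a common subsequence of length 6. dp[10][11] = 6 confirms this is the maximum.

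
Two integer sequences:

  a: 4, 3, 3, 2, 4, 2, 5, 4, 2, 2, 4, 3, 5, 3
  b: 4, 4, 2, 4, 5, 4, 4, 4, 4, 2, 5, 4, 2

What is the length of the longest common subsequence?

Pick 4 [1,2]; then 2 [4,3]; then 4 [5,9]; then 2 [6,10]; then 5 [7,11]; then 4 [8,12]; then 2 [10,13]; all 7 values appear in both, in order. Since dp[14][13] = 7, nothing longer is possible.

7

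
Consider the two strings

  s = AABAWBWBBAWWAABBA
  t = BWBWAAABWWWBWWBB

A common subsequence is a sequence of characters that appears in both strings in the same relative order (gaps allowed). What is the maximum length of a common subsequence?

10

Pick A (s #1, t #6), A (s #2, t #7), B (s #3, t #8), W (s #5, t #10), W (s #7, t #11), B (s #9, t #12), W (s #11, t #13), W (s #12, t #14), B (s #15, t #15), B (s #16, t #16); all 10 characters appear in both, in order. Since dp[17][16] = 10, nothing longer is possible.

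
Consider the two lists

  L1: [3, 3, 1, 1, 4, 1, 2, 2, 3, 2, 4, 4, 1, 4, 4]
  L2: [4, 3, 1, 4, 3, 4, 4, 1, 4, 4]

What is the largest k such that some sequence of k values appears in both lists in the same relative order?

9

Taking 3 [2,2]; then 1 [4,3]; then 4 [5,4]; then 3 [9,5]; then 4 [11,6]; then 4 [12,7]; then 1 [13,8]; then 4 [14,9]; then 4 [15,10] gives a common subsequence of length 9. dp[15][10] = 9 confirms this is the maximum.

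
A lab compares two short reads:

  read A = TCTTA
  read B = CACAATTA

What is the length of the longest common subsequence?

4

Let dp[i][j] be the LCS length of the first i bases of read A and the first j bases of read B. dp[i][j] = dp[i-1][j-1]+1 when the i-th and j-th bases match, else max(dp[i-1][j], dp[i][j-1]).
    ·  C  A  C  A  A  T  T  A
 ·  0  0  0  0  0  0  0  0  0
 T  0  0  0  0  0  0  1  1  1
 C  0  1  1  1  1  1  1  1  1
 T  0  1  1  1  1  1  2  2  2
 T  0  1  1  1  1  1  2  3  3
 A  0  1  2  2  2  2  2  3  4
dp[5][8] = 4. One LCS (by backtracking along matches): CTTA.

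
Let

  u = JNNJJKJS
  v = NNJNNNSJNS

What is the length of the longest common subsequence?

Pick J (u #1, v #3), N (u #2, v #5), N (u #3, v #6), J (u #4, v #8), S (u #8, v #10); all 5 characters appear in both, in order. dp[8][10] = 5 confirms this is the maximum.

5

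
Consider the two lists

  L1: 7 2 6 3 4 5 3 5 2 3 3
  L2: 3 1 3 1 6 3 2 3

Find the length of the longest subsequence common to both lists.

4

Match 6 (L1 #3, L2 #5); then 3 (L1 #7, L2 #6); then 2 (L1 #9, L2 #7); then 3 (L1 #11, L2 #8) — 4 values in the same relative order in both. The LCS DP gives dp[11][8] = 4, so this is optimal.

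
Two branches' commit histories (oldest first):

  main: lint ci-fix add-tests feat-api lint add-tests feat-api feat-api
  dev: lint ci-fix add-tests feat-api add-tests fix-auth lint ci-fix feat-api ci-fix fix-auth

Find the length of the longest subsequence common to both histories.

Pick lint [1,1] → ci-fix [2,2] → add-tests [3,3] → feat-api [4,4] → lint [5,7] → feat-api [7,9]; all 6 commits appear in both, in order, and the DP table's final entry dp[8][11] is also 6, so no common subsequence is longer.

6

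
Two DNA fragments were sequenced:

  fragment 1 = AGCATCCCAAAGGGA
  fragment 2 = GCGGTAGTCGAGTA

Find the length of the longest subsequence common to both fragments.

One common subsequence of length 8: G at fragment 1[2]=fragment 2[1], C at fragment 1[3]=fragment 2[2], A at fragment 1[4]=fragment 2[6], T at fragment 1[5]=fragment 2[8], C at fragment 1[6]=fragment 2[9], A at fragment 1[11]=fragment 2[11], G at fragment 1[12]=fragment 2[12], A at fragment 1[15]=fragment 2[14]. Since dp[15][14] = 8, nothing longer is possible.

8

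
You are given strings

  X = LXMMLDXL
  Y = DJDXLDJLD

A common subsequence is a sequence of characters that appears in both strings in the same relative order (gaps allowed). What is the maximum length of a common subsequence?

Pick X [2,4], L [5,5], D [6,6], L [8,8]; all 4 characters appear in both, in order. The LCS DP gives dp[8][9] = 4, so this is optimal.

4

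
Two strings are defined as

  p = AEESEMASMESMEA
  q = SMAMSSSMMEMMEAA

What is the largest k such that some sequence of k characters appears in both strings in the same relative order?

9

One common subsequence of length 9: S (p #4, q #1), M (p #6, q #2), A (p #7, q #3), S (p #8, q #7), M (p #9, q #9), E (p #10, q #10), M (p #12, q #12), E (p #13, q #13), A (p #14, q #15). Since dp[14][15] = 9, nothing longer is possible.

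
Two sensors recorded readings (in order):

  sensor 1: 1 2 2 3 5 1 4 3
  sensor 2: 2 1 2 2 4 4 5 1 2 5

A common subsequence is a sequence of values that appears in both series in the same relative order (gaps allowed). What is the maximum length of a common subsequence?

5

Pick 1 (sensor 1 #1, sensor 2 #2); then 2 (sensor 1 #2, sensor 2 #3); then 2 (sensor 1 #3, sensor 2 #4); then 5 (sensor 1 #5, sensor 2 #7); then 1 (sensor 1 #6, sensor 2 #8); all 5 values appear in both, in order. dp[8][10] = 5 confirms this is the maximum.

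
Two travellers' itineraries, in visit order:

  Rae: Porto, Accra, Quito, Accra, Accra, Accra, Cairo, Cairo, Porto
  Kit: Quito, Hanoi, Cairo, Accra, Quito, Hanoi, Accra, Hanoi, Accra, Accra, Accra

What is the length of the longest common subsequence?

Pick Accra at Rae[2]=Kit[4], then Quito at Rae[3]=Kit[5], then Accra at Rae[4]=Kit[9], then Accra at Rae[5]=Kit[10], then Accra at Rae[6]=Kit[11]; all 5 stops appear in both, in order. dp[9][11] = 5 confirms this is the maximum.

5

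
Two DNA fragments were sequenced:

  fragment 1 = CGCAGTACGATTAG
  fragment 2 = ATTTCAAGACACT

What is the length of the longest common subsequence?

One common subsequence of length 7: C at fragment 1[1]=fragment 2[5], then A at fragment 1[4]=fragment 2[7], then G at fragment 1[5]=fragment 2[8], then A at fragment 1[7]=fragment 2[9], then C at fragment 1[8]=fragment 2[10], then A at fragment 1[10]=fragment 2[11], then T at fragment 1[12]=fragment 2[13], and the DP table's final entry dp[14][13] is also 7, so no common subsequence is longer.

7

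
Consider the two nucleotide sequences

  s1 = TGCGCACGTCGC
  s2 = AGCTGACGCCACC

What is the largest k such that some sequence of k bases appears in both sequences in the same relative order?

8

One common subsequence of length 8: T at s1[1]=s2[4]; then G at s1[2]=s2[5]; then C at s1[3]=s2[7]; then G at s1[4]=s2[8]; then C at s1[5]=s2[10]; then A at s1[6]=s2[11]; then C at s1[10]=s2[12]; then C at s1[12]=s2[13]. Since dp[12][13] = 8, nothing longer is possible.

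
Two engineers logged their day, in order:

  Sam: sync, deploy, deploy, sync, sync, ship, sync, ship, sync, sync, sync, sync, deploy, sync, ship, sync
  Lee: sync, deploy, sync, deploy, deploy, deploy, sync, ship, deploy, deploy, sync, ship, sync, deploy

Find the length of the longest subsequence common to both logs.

Pick sync [1,3], then deploy [2,5], then deploy [3,6], then sync [5,7], then ship [6,8], then sync [7,11], then ship [8,12], then sync [12,13], then deploy [13,14]; all 9 tasks appear in both, in order. The LCS DP gives dp[16][14] = 9, so this is optimal.

9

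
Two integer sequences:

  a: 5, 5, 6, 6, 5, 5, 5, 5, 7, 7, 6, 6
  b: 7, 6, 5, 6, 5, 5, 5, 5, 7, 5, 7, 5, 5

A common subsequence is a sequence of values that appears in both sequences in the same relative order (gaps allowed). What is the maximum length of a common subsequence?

8

Taking 5 [2,3]; then 6 [4,4]; then 5 [5,5]; then 5 [6,6]; then 5 [7,7]; then 5 [8,8]; then 7 [9,9]; then 7 [10,11] gives a common subsequence of length 8. The LCS DP gives dp[12][13] = 8, so this is optimal.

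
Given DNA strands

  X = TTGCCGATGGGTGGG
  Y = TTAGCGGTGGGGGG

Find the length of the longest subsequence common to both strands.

Taking T at X[1]=Y[1] → T at X[2]=Y[2] → G at X[3]=Y[4] → C at X[4]=Y[5] → G at X[6]=Y[7] → T at X[8]=Y[8] → G at X[9]=Y[9] → G at X[10]=Y[10] → G at X[11]=Y[11] → G at X[13]=Y[12] → G at X[14]=Y[13] → G at X[15]=Y[14] gives a common subsequence of length 12. The LCS DP gives dp[15][14] = 12, so this is optimal.

12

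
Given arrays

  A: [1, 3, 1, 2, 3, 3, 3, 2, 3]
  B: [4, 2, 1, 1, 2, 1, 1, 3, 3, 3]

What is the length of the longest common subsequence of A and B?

Let dp[i][j] be the LCS length of the first i values of A and the first j values of B. dp[i][j] = dp[i-1][j-1]+1 when the i-th and j-th values match, else max(dp[i-1][j], dp[i][j-1]).
    ·  4  2  1  1  2  1  1  3  3  3
 ·  0  0  0  0  0  0  0  0  0  0  0
 1  0  0  0  1  1  1  1  1  1  1  1
 3  0  0  0  1  1  1  1  1  2  2  2
 1  0  0  0  1  2  2  2  2  2  2  2
 2  0  0  1  1  2  3  3  3  3  3  3
 3  0  0  1  1  2  3  3  3  4  4  4
 3  0  0  1  1  2  3  3  3  4  5  5
 3  0  0  1  1  2  3  3  3  4  5  6
 2  0  0  1  1  2  3  3  3  4  5  6
 3  0  0  1  1  2  3  3  3  4  5  6
dp[9][10] = 6. One LCS (by backtracking along matches): 1, 1, 2, 3, 3, 3.

6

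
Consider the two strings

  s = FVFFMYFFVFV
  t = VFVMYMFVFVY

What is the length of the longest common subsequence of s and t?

8

Pick F at s[1]=t[2]; then V at s[2]=t[3]; then M at s[5]=t[4]; then Y at s[6]=t[5]; then F at s[8]=t[7]; then V at s[9]=t[8]; then F at s[10]=t[9]; then V at s[11]=t[10]; all 8 characters appear in both, in order. The LCS DP gives dp[11][11] = 8, so this is optimal.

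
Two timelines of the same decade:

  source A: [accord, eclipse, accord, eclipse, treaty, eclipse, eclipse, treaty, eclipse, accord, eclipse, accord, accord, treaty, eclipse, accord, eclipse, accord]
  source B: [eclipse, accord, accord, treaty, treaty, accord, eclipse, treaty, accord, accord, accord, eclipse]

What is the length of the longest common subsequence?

Match accord [1,2] → accord [3,3] → treaty [5,4] → treaty [8,5] → accord [10,6] → eclipse [11,7] → accord [12,9] → accord [13,10] → accord [16,11] → eclipse [17,12] — 10 events in the same relative order in both, and the DP table's final entry dp[18][12] is also 10, so no common subsequence is longer.

10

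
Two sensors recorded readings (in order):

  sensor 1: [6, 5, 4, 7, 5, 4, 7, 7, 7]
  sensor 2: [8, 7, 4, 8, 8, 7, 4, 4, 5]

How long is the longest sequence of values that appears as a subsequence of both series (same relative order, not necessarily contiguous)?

3

Let dp[i][j] be the LCS length of the first i values of sensor 1 and the first j values of sensor 2. dp[i][j] = dp[i-1][j-1]+1 when the i-th and j-th values match, else max(dp[i-1][j], dp[i][j-1]).
    ·  8  7  4  8  8  7  4  4  5
 ·  0  0  0  0  0  0  0  0  0  0
 6  0  0  0  0  0  0  0  0  0  0
 5  0  0  0  0  0  0  0  0  0  1
 4  0  0  0  1  1  1  1  1  1  1
 7  0  0  1  1  1  1  2  2  2  2
 5  0  0  1  1  1  1  2  2  2  3
 4  0  0  1  2  2  2  2  3  3  3
 7  0  0  1  2  2  2  3  3  3  3
 7  0  0  1  2  2  2  3  3  3  3
 7  0  0  1  2  2  2  3  3  3  3
dp[9][9] = 3. One LCS (by backtracking along matches): 4, 7, 5.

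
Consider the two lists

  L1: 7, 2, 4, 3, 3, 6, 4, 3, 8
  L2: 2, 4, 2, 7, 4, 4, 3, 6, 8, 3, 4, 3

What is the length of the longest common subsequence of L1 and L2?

Let dp[i][j] be the LCS length of the first i values of L1 and the first j values of L2. dp[i][j] = dp[i-1][j-1]+1 when the i-th and j-th values match, else max(dp[i-1][j], dp[i][j-1]).
    ·  2  4  2  7  4  4  3  6  8  3  4  3
 ·  0  0  0  0  0  0  0  0  0  0  0  0  0
 7  0  0  0  0  1  1  1  1  1  1  1  1  1
 2  0  1  1  1  1  1  1  1  1  1  1  1  1
 4  0  1  2  2  2  2  2  2  2  2  2  2  2
 3  0  1  2  2  2  2  2  3  3  3  3  3  3
 3  0  1  2  2  2  2  2  3  3  3  4  4  4
 6  0  1  2  2  2  2  2  3  4  4  4  4  4
 4  0  1  2  2  2  3  3  3  4  4  4  5  5
 3  0  1  2  2  2  3  3  4  4  4  5  5  6
 8  0  1  2  2  2  3  3  4  4  5  5  5  6
dp[9][12] = 6. One LCS (by backtracking along matches): 7, 4, 3, 3, 4, 3.

6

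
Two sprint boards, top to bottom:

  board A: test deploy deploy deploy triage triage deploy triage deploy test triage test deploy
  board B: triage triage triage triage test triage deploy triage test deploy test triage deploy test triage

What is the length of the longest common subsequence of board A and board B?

Taking test at board A[1]=board B[5] → deploy at board A[4]=board B[7] → triage at board A[5]=board B[8] → deploy at board A[7]=board B[10] → triage at board A[8]=board B[12] → deploy at board A[9]=board B[13] → test at board A[10]=board B[14] → triage at board A[11]=board B[15] gives a common subsequence of length 8, and the DP table's final entry dp[13][15] is also 8, so no common subsequence is longer.

8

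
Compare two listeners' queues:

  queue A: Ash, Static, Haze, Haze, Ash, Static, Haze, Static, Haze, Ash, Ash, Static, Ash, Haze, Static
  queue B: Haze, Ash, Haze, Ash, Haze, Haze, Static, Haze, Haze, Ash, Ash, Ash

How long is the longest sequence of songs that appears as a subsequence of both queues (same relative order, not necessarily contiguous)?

Pick Ash (queue A #1, queue B #4), Haze (queue A #3, queue B #5), Haze (queue A #4, queue B #6), Static (queue A #6, queue B #7), Haze (queue A #7, queue B #8), Haze (queue A #9, queue B #9), Ash (queue A #10, queue B #10), Ash (queue A #11, queue B #11), Ash (queue A #13, queue B #12); all 9 songs appear in both, in order. Since dp[15][12] = 9, nothing longer is possible.

9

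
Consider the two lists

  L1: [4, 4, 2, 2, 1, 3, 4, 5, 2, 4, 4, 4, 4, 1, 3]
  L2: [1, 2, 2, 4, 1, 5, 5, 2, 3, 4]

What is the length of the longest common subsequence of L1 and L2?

Let dp[i][j] be the LCS length of the first i values of L1 and the first j values of L2. dp[i][j] = dp[i-1][j-1]+1 when the i-th and j-th values match, else max(dp[i-1][j], dp[i][j-1]).
    ·  1  2  2  4  1  5  5  2  3  4
 ·  0  0  0  0  0  0  0  0  0  0  0
 4  0  0  0  0  1  1  1  1  1  1  1
 4  0  0  0  0  1  1  1  1  1  1  2
 2  0  0  1  1  1  1  1  1  2  2  2
 2  0  0  1  2  2  2  2  2  2  2  2
 1  0  1  1  2  2  3  3  3  3  3  3
 3  0  1  1  2  2  3  3  3  3  4  4
 4  0  1  1  2  3  3  3  3  3  4  5
 5  0  1  1  2  3  3  4  4  4  4  5
 2  0  1  2  2  3  3  4  4  5  5  5
 4  0  1  2  2  3  3  4  4  5  5  6
 4  0  1  2  2  3  3  4  4  5  5  6
 4  0  1  2  2  3  3  4  4  5  5  6
 4  0  1  2  2  3  3  4  4  5  5  6
 1  0  1  2  2  3  4  4  4  5  5  6
 3  0  1  2  2  3  4  4  4  5  6  6
dp[15][10] = 6. One LCS (by backtracking along matches): 2, 2, 1, 5, 2, 4.

6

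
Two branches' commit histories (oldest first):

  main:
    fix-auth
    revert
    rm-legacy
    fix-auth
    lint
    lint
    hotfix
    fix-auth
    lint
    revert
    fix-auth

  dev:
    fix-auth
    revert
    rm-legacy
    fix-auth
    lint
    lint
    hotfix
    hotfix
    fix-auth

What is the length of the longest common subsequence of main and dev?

8

Pick fix-auth at main[1]=dev[1]; then revert at main[2]=dev[2]; then rm-legacy at main[3]=dev[3]; then fix-auth at main[4]=dev[4]; then lint at main[5]=dev[5]; then lint at main[6]=dev[6]; then hotfix at main[7]=dev[8]; then fix-auth at main[11]=dev[9]; all 8 commits appear in both, in order, and the DP table's final entry dp[11][9] is also 8, so no common subsequence is longer.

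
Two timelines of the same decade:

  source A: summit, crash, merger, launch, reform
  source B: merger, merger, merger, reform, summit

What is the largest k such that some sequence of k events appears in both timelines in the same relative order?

2

Match merger at source A[3]=source B[3] → reform at source A[5]=source B[4] — 2 events in the same relative order in both. The LCS DP gives dp[5][5] = 2, so this is optimal.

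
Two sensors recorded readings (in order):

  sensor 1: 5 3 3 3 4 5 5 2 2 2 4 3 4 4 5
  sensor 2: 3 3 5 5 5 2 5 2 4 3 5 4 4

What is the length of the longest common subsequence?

10

Taking 3 at sensor 1[2]=sensor 2[1], 3 at sensor 1[3]=sensor 2[2], 5 at sensor 1[6]=sensor 2[4], 5 at sensor 1[7]=sensor 2[5], 2 at sensor 1[8]=sensor 2[6], 2 at sensor 1[10]=sensor 2[8], 4 at sensor 1[11]=sensor 2[9], 3 at sensor 1[12]=sensor 2[10], 4 at sensor 1[13]=sensor 2[12], 4 at sensor 1[14]=sensor 2[13] gives a common subsequence of length 10. dp[15][13] = 10 confirms this is the maximum.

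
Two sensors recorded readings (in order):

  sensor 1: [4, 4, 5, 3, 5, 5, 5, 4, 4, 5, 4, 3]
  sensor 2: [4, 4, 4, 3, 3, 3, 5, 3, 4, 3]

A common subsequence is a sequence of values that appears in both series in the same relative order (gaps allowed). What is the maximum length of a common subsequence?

6

One common subsequence of length 6: 4 at sensor 1[1]=sensor 2[2]; then 4 at sensor 1[2]=sensor 2[3]; then 5 at sensor 1[3]=sensor 2[7]; then 3 at sensor 1[4]=sensor 2[8]; then 4 at sensor 1[11]=sensor 2[9]; then 3 at sensor 1[12]=sensor 2[10]. Since dp[12][10] = 6, nothing longer is possible.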